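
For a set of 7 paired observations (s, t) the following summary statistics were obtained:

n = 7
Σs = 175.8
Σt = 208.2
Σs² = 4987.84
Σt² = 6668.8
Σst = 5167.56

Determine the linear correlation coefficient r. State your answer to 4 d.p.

-0.1172

r = (nΣst − ΣsΣt) / √[(nΣs² − (Σs)²)(nΣt² − (Σt)²)]
Numerator: 7×5167.56 − 175.8×208.2 = -428.64
Denominator: √[(34914.88 − 30905.64)(46681.6 − 43347.24)] = √[4009.24 × 3334.36] = 3656.2617
r = -428.64 / 3656.2617 ≈ -0.1172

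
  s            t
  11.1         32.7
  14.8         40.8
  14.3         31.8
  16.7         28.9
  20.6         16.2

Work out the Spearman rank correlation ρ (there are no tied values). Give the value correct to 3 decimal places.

Rank s: 1, 3, 2, 4, 5
Rank t: 4, 5, 3, 2, 1
d = rank(s) − rank(t): -3, -2, -1, 2, 4; Σd² = 34
ρ = 1 − 6Σd² / [n(n²−1)] = 1 − 6×34 / (5×24) = 1 − 204/120 ≈ -0.700

-0.700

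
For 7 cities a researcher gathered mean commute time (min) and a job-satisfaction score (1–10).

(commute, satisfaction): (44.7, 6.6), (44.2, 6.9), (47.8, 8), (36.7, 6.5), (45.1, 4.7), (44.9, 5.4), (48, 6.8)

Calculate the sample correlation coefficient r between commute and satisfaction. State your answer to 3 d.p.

0.181

n = 7, Σx = 311.4, Σy = 44.9, Σx² = 13937.48, Σy² = 294.91, Σxy = 2001.78
nΣxy − ΣxΣy = 14012.46 − 13981.86 = 30.6
nΣx² − (Σx)² = 97562.36 − 96969.96 = 592.4; nΣy² − (Σy)² = 2064.37 − 2016.01 = 48.36
r = 30.6 / √(592.4 × 48.36) = 30.6 / 169.2586 ≈ 0.181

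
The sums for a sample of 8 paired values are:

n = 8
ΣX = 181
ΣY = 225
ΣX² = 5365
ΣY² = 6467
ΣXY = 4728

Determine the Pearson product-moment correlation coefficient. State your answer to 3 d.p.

r = (nΣXY − ΣXΣY) / √[(nΣX² − (ΣX)²)(nΣY² − (ΣY)²)]
Numerator: 8×4728 − 181×225 = -2901
Denominator: √[(42920 − 32761)(51736 − 50625)] = √[10159 × 1111] = 3359.5608
r = -2901 / 3359.5608 ≈ -0.864

-0.864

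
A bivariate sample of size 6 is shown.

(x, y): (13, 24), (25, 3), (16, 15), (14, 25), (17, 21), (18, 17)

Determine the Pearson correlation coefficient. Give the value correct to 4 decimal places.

n = 6, Σx = 103, Σy = 105, Σx² = 1859, Σy² = 2165, Σxy = 1640
nΣxy − ΣxΣy = 9840 − 10815 = -975
nΣx² − (Σx)² = 11154 − 10609 = 545; nΣy² − (Σy)² = 12990 − 11025 = 1965
r = -975 / √(545 × 1965) = -975 / 1034.8551 ≈ -0.9422

-0.9422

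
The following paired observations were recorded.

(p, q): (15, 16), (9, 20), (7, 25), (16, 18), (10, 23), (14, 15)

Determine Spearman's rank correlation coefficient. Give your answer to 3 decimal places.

Rank p: 5, 2, 1, 6, 3, 4
Rank q: 2, 4, 6, 3, 5, 1
d = rank(p) − rank(q): 3, -2, -5, 3, -2, 3; Σd² = 60
ρ = 1 − 6Σd² / [n(n²−1)] = 1 − 6×60 / (6×35) = 1 − 360/210 ≈ -0.714

-0.714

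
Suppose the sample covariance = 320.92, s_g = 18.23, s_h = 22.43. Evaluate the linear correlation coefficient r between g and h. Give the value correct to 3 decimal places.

0.785

r = Cov(g,h) / (s_g · s_h) = 320.92 / (18.23 × 22.43)
  = 320.92 / 408.8989 ≈ 0.785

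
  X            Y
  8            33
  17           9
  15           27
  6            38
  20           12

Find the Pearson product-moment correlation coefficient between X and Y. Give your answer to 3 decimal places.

n = 5, ΣX = 66, ΣY = 119, ΣX² = 1014, ΣY² = 3487, ΣXY = 1290
nΣXY − ΣXΣY = 6450 − 7854 = -1404
nΣX² − (ΣX)² = 5070 − 4356 = 714; nΣY² − (ΣY)² = 17435 − 14161 = 3274
r = -1404 / √(714 × 3274) = -1404 / 1528.9330 ≈ -0.918

-0.918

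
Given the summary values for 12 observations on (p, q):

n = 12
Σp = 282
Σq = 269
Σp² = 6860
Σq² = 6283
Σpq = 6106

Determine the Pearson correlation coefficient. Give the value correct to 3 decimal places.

-0.888

r = (nΣpq − ΣpΣq) / √[(nΣp² − (Σp)²)(nΣq² − (Σq)²)]
Numerator: 12×6106 − 282×269 = -2586
Denominator: √[(82320 − 79524)(75396 − 72361)] = √[2796 × 3035] = 2913.0499
r = -2586 / 2913.0499 ≈ -0.888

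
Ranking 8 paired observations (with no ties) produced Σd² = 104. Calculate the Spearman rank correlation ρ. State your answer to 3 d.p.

-0.238

ρ = 1 − 6Σd² / [n(n²−1)] = 1 − 6×104 / (8×63)
  = 1 − 624/504 = 1 − 1.2381 ≈ -0.238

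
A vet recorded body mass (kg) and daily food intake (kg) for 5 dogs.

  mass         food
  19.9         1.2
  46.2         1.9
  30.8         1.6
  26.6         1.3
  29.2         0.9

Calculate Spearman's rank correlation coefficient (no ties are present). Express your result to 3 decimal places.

Rank mass: 1, 5, 4, 2, 3
Rank food: 2, 5, 4, 3, 1
d = rank(mass) − rank(food): -1, 0, 0, -1, 2; Σd² = 6
ρ = 1 − 6Σd² / [n(n²−1)] = 1 − 6×6 / (5×24) = 1 − 36/120 ≈ 0.700

0.700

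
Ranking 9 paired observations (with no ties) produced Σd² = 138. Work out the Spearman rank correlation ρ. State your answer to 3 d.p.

-0.150

ρ = 1 − 6Σd² / [n(n²−1)] = 1 − 6×138 / (9×80)
  = 1 − 828/720 = 1 − 1.1500 ≈ -0.150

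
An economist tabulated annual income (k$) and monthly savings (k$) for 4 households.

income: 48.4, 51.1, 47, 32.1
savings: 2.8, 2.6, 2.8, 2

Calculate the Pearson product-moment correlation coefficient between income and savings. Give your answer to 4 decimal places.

n = 4, Σx = 178.6, Σy = 10.2, Σx² = 8193.18, Σy² = 26.44, Σxy = 464.18
nΣxy − ΣxΣy = 1856.72 − 1821.72 = 35
nΣx² − (Σx)² = 32772.72 − 31897.96 = 874.76; nΣy² − (Σy)² = 105.76 − 104.04 = 1.72
r = 35 / √(874.76 × 1.72) = 35 / 38.7890 ≈ 0.9023

0.9023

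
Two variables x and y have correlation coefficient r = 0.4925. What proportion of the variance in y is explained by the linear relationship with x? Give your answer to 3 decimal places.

r² = (0.4925)² = 0.243

0.243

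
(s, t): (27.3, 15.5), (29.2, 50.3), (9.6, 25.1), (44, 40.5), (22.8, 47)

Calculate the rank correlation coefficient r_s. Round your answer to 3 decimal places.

0.300

Rank s: 3, 4, 1, 5, 2
Rank t: 1, 5, 2, 3, 4
d = rank(s) − rank(t): 2, -1, -1, 2, -2; Σd² = 14
ρ = 1 − 6Σd² / [n(n²−1)] = 1 − 6×14 / (5×24) = 1 − 84/120 ≈ 0.300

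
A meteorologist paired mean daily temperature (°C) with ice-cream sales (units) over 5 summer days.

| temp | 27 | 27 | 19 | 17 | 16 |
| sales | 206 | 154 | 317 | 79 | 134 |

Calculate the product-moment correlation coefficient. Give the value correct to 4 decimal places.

0.1860

n = 5, Σx = 106, Σy = 890, Σx² = 2364, Σy² = 190838, Σxy = 19230
nΣxy − ΣxΣy = 96150 − 94340 = 1810
nΣx² − (Σx)² = 11820 − 11236 = 584; nΣy² − (Σy)² = 954190 − 792100 = 162090
r = 1810 / √(584 × 162090) = 1810 / 9729.3659 ≈ 0.1860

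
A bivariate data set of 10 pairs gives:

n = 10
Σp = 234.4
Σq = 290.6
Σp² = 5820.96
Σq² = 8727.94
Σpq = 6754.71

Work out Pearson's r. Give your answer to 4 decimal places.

r = (nΣpq − ΣpΣq) / √[(nΣp² − (Σp)²)(nΣq² − (Σq)²)]
Numerator: 10×6754.71 − 234.4×290.6 = -569.54
Denominator: √[(58209.6 − 54943.36)(87279.4 − 84448.36)] = √[3266.24 × 2831.04] = 3040.8644
r = -569.54 / 3040.8644 ≈ -0.1873

-0.1873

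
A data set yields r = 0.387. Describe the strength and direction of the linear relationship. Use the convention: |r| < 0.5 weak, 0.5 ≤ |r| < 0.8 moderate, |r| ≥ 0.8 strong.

r = 0.387 > 0 so the relationship is positive.
|r| = 0.387, which falls in the weak range.

weak positive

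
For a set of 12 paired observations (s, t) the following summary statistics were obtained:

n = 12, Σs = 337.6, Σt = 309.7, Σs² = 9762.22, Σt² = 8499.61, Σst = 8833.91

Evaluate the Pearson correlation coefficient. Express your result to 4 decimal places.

0.3306

r = (nΣst − ΣsΣt) / √[(nΣs² − (Σs)²)(nΣt² − (Σt)²)]
Numerator: 12×8833.91 − 337.6×309.7 = 1452.2
Denominator: √[(117146.64 − 113973.76)(101995.32 − 95914.09)] = √[3172.88 × 6081.23] = 4392.6089
r = 1452.2 / 4392.6089 ≈ 0.3306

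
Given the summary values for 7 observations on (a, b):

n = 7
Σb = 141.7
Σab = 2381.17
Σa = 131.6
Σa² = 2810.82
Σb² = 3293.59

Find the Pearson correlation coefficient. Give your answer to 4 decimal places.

-0.7474

r = (nΣab − ΣaΣb) / √[(nΣa² − (Σa)²)(nΣb² − (Σb)²)]
Numerator: 7×2381.17 − 131.6×141.7 = -1979.53
Denominator: √[(19675.74 − 17318.56)(23055.13 − 20078.89)] = √[2357.18 × 2976.24] = 2648.6852
r = -1979.53 / 2648.6852 ≈ -0.7474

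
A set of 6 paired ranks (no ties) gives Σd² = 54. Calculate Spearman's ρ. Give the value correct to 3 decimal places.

-0.543

ρ = 1 − 6Σd² / [n(n²−1)] = 1 − 6×54 / (6×35)
  = 1 − 324/210 = 1 − 1.5429 ≈ -0.543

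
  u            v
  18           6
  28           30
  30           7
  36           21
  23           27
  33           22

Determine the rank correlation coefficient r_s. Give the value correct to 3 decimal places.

Rank u: 1, 3, 4, 6, 2, 5
Rank v: 1, 6, 2, 3, 5, 4
d = rank(u) − rank(v): 0, -3, 2, 3, -3, 1; Σd² = 32
ρ = 1 − 6Σd² / [n(n²−1)] = 1 − 6×32 / (6×35) = 1 − 192/210 ≈ 0.086

0.086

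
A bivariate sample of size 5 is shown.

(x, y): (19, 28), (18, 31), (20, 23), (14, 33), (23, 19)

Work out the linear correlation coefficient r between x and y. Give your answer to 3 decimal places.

-0.931

n = 5, Σx = 94, Σy = 134, Σx² = 1810, Σy² = 3724, Σxy = 2449
nΣxy − ΣxΣy = 12245 − 12596 = -351
nΣx² − (Σx)² = 9050 − 8836 = 214; nΣy² − (Σy)² = 18620 − 17956 = 664
r = -351 / √(214 × 664) = -351 / 376.9562 ≈ -0.931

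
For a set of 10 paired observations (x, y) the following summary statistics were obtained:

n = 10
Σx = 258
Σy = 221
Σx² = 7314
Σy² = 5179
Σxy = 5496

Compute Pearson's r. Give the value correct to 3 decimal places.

-0.467

r = (nΣxy − ΣxΣy) / √[(nΣx² − (Σx)²)(nΣy² − (Σy)²)]
Numerator: 10×5496 − 258×221 = -2058
Denominator: √[(73140 − 66564)(51790 − 48841)] = √[6576 × 2949] = 4403.7057
r = -2058 / 4403.7057 ≈ -0.467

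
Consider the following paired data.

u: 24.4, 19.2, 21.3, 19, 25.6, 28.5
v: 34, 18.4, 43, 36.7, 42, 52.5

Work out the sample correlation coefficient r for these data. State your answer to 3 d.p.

n = 6, Σu = 138, Σv = 226.6, Σu² = 3246.3, Σv² = 9210.7, Σuv = 5367.53
nΣuv − ΣuΣv = 32205.18 − 31270.8 = 934.38
nΣu² − (Σu)² = 19477.8 − 19044 = 433.8; nΣv² − (Σv)² = 55264.2 − 51347.56 = 3916.64
r = 934.38 / √(433.8 × 3916.64) = 934.38 / 1303.4717 ≈ 0.717

0.717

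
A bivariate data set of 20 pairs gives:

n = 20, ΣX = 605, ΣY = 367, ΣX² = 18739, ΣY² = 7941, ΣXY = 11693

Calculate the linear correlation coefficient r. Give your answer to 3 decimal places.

r = (nΣXY − ΣXΣY) / √[(nΣX² − (ΣX)²)(nΣY² − (ΣY)²)]
Numerator: 20×11693 − 605×367 = 11825
Denominator: √[(374780 − 366025)(158820 − 134689)] = √[8755 × 24131] = 14535.0234
r = 11825 / 14535.0234 ≈ 0.814

0.814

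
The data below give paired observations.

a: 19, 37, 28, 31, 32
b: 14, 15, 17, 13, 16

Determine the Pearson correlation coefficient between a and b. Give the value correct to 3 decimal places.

0.166

n = 5, Σa = 147, Σb = 75, Σa² = 4499, Σb² = 1135, Σab = 2212
nΣab − ΣaΣb = 11060 − 11025 = 35
nΣa² − (Σa)² = 22495 − 21609 = 886; nΣb² − (Σb)² = 5675 − 5625 = 50
r = 35 / √(886 × 50) = 35 / 210.4757 ≈ 0.166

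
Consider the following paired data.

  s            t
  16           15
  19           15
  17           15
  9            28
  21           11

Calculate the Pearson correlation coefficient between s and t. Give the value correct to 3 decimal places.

-0.967

n = 5, Σs = 82, Σt = 84, Σs² = 1428, Σt² = 1580, Σst = 1263
nΣst − ΣsΣt = 6315 − 6888 = -573
nΣs² − (Σs)² = 7140 − 6724 = 416; nΣt² − (Σt)² = 7900 − 7056 = 844
r = -573 / √(416 × 844) = -573 / 592.5403 ≈ -0.967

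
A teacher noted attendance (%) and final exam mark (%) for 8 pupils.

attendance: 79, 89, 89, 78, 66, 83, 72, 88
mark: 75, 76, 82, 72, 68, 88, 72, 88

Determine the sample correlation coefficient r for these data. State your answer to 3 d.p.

0.745

n = 8, Σx = 644, Σy = 621, Σx² = 52340, Σy² = 48605, Σxy = 50323
nΣxy − ΣxΣy = 402584 − 399924 = 2660
nΣx² − (Σx)² = 418720 − 414736 = 3984; nΣy² − (Σy)² = 388840 − 385641 = 3199
r = 2660 / √(3984 × 3199) = 2660 / 3569.9882 ≈ 0.745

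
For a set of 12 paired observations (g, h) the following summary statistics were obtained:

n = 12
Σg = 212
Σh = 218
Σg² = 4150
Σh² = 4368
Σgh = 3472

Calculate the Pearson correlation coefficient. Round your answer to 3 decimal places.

r = (nΣgh − ΣgΣh) / √[(nΣg² − (Σg)²)(nΣh² − (Σh)²)]
Numerator: 12×3472 − 212×218 = -4552
Denominator: √[(49800 − 44944)(52416 − 47524)] = √[4856 × 4892] = 4873.9668
r = -4552 / 4873.9668 ≈ -0.934

-0.934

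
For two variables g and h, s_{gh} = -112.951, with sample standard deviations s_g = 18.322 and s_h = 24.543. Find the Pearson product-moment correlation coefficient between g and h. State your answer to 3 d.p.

r = Cov(g,h) / (s_g · s_h) = -112.951 / (18.322 × 24.543)
  = -112.951 / 449.6768 ≈ -0.251

-0.251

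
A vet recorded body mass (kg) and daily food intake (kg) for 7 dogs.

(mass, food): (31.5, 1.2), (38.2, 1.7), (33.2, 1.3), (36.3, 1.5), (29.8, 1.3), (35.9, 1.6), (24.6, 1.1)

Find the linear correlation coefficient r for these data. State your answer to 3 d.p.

0.912

n = 7, Σx = 229.5, Σy = 9.7, Σx² = 7653.43, Σy² = 13.73, Σxy = 323.59
nΣxy − ΣxΣy = 2265.13 − 2226.15 = 38.98
nΣx² − (Σx)² = 53574.01 − 52670.25 = 903.76; nΣy² − (Σy)² = 96.11 − 94.09 = 2.02
r = 38.98 / √(903.76 × 2.02) = 38.98 / 42.7270 ≈ 0.912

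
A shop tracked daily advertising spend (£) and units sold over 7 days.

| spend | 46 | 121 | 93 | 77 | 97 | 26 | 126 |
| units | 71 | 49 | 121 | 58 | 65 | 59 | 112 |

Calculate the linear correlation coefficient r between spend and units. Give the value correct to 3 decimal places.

0.330

n = 7, Σx = 586, Σy = 535, Σx² = 57296, Σy² = 45697, Σxy = 46865
nΣxy − ΣxΣy = 328055 − 313510 = 14545
nΣx² − (Σx)² = 401072 − 343396 = 57676; nΣy² − (Σy)² = 319879 − 286225 = 33654
r = 14545 / √(57676 × 33654) = 14545 / 44057.1005 ≈ 0.330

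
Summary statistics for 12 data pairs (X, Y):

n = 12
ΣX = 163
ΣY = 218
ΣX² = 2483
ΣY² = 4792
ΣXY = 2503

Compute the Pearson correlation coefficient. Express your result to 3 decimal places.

r = (nΣXY − ΣXΣY) / √[(nΣX² − (ΣX)²)(nΣY² − (ΣY)²)]
Numerator: 12×2503 − 163×218 = -5498
Denominator: √[(29796 − 26569)(57504 − 47524)] = √[3227 × 9980] = 5674.9855
r = -5498 / 5674.9855 ≈ -0.969

-0.969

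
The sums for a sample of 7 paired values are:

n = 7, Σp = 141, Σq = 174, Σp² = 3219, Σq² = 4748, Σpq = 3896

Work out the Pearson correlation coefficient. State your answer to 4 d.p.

0.9772

r = (nΣpq − ΣpΣq) / √[(nΣp² − (Σp)²)(nΣq² − (Σq)²)]
Numerator: 7×3896 − 141×174 = 2738
Denominator: √[(22533 − 19881)(33236 − 30276)] = √[2652 × 2960] = 2801.7709
r = 2738 / 2801.7709 ≈ 0.9772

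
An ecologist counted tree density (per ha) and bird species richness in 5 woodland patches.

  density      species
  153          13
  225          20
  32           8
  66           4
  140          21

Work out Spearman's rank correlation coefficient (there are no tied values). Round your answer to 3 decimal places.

Rank density: 4, 5, 1, 2, 3
Rank species: 3, 4, 2, 1, 5
d = rank(density) − rank(species): 1, 1, -1, 1, -2; Σd² = 8
ρ = 1 − 6Σd² / [n(n²−1)] = 1 − 6×8 / (5×24) = 1 − 48/120 ≈ 0.600

0.600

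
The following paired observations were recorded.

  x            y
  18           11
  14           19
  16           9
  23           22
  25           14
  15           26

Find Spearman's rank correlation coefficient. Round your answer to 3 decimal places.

-0.200

Rank x: 4, 1, 3, 5, 6, 2
Rank y: 2, 4, 1, 5, 3, 6
d = rank(x) − rank(y): 2, -3, 2, 0, 3, -4; Σd² = 42
ρ = 1 − 6Σd² / [n(n²−1)] = 1 − 6×42 / (6×35) = 1 − 252/210 ≈ -0.200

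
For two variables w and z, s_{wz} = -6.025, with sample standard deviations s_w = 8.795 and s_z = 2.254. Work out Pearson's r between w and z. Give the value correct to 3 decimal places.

r = Cov(w,z) / (s_w · s_z) = -6.025 / (8.795 × 2.254)
  = -6.025 / 19.8239 ≈ -0.304

-0.304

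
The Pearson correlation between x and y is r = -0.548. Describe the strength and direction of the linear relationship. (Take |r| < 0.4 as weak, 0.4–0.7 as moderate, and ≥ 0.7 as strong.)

r = -0.548 < 0 so the relationship is negative.
|r| = 0.548, which falls in the moderate range.

moderate negative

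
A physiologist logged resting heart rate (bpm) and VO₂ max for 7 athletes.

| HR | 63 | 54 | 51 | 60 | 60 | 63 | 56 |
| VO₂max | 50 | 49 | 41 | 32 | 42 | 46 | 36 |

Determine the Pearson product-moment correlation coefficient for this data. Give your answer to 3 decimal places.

0.167

n = 7, Σx = 407, Σy = 296, Σx² = 23791, Σy² = 12782, Σxy = 17241
nΣxy − ΣxΣy = 120687 − 120472 = 215
nΣx² − (Σx)² = 166537 − 165649 = 888; nΣy² − (Σy)² = 89474 − 87616 = 1858
r = 215 / √(888 × 1858) = 215 / 1284.4859 ≈ 0.167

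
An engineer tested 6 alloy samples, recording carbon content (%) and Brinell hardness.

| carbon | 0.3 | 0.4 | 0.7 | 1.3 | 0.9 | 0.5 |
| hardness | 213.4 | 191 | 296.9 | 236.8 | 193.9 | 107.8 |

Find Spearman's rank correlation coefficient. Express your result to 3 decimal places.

0.371

Rank carbon: 1, 2, 4, 6, 5, 3
Rank hardness: 4, 2, 6, 5, 3, 1
d = rank(carbon) − rank(hardness): -3, 0, -2, 1, 2, 2; Σd² = 22
ρ = 1 − 6Σd² / [n(n²−1)] = 1 − 6×22 / (6×35) = 1 − 132/210 ≈ 0.371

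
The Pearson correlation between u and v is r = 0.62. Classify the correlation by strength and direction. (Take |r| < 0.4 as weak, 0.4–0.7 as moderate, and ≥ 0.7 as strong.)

r = 0.62 > 0 so the relationship is positive.
|r| = 0.62, which falls in the moderate range.

moderate positive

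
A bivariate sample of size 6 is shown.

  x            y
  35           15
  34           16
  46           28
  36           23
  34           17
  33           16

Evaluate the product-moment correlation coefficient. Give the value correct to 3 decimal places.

0.896

n = 6, Σx = 218, Σy = 115, Σx² = 8038, Σy² = 2339, Σxy = 4291
nΣxy − ΣxΣy = 25746 − 25070 = 676
nΣx² − (Σx)² = 48228 − 47524 = 704; nΣy² − (Σy)² = 14034 − 13225 = 809
r = 676 / √(704 × 809) = 676 / 754.6761 ≈ 0.896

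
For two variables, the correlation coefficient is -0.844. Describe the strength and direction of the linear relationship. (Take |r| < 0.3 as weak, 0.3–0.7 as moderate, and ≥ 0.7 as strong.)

r = -0.844 < 0 so the relationship is negative.
|r| = 0.844, which falls in the strong range.

strong negative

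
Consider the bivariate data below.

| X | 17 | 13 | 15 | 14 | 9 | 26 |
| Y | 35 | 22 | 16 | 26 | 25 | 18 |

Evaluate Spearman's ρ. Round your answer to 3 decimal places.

Rank X: 5, 2, 4, 3, 1, 6
Rank Y: 6, 3, 1, 5, 4, 2
d = rank(X) − rank(Y): -1, -1, 3, -2, -3, 4; Σd² = 40
ρ = 1 − 6Σd² / [n(n²−1)] = 1 − 6×40 / (6×35) = 1 − 240/210 ≈ -0.143

-0.143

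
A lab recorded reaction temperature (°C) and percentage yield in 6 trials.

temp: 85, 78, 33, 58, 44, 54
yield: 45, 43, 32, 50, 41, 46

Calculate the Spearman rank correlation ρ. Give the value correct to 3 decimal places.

0.543

Rank temp: 6, 5, 1, 4, 2, 3
Rank yield: 4, 3, 1, 6, 2, 5
d = rank(temp) − rank(yield): 2, 2, 0, -2, 0, -2; Σd² = 16
ρ = 1 − 6Σd² / [n(n²−1)] = 1 − 6×16 / (6×35) = 1 − 96/210 ≈ 0.543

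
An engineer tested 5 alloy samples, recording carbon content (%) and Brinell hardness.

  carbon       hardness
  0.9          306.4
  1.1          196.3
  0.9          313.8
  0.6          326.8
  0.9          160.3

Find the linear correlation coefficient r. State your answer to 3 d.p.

n = 5, Σx = 4.4, Σy = 1303.6, Σx² = 4, Σy² = 363379.42, Σxy = 1114.46
nΣxy − ΣxΣy = 5572.3 − 5735.84 = -163.54
nΣx² − (Σx)² = 20 − 19.36 = 0.64; nΣy² − (Σy)² = 1816897.1 − 1699372.96 = 117524.14
r = -163.54 / √(0.64 × 117524.14) = -163.54 / 274.2544 ≈ -0.596

-0.596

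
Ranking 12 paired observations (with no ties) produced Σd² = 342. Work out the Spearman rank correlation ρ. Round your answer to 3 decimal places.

ρ = 1 − 6Σd² / [n(n²−1)] = 1 − 6×342 / (12×143)
  = 1 − 2052/1716 = 1 − 1.1958 ≈ -0.196

-0.196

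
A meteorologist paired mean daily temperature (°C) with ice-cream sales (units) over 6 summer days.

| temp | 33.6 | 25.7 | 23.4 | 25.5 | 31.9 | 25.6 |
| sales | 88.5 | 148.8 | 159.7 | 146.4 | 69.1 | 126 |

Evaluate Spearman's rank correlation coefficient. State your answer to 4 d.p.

Rank temp: 6, 4, 1, 2, 5, 3
Rank sales: 2, 5, 6, 4, 1, 3
d = rank(temp) − rank(sales): 4, -1, -5, -2, 4, 0; Σd² = 62
ρ = 1 − 6Σd² / [n(n²−1)] = 1 − 6×62 / (6×35) = 1 − 372/210 ≈ -0.7714

-0.7714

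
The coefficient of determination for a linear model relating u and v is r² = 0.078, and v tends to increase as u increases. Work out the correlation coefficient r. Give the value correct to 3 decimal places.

0.279

|r| = √0.078 = 0.279
The association is positive, so r = 0.279.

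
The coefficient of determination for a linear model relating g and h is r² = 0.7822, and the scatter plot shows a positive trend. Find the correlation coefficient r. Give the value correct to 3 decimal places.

0.884

|r| = √0.7822 = 0.884
The association is positive, so r = 0.884.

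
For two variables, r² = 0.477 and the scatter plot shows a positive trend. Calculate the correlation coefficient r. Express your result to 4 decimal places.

0.6907

|r| = √0.477 = 0.6907
The association is positive, so r = 0.6907.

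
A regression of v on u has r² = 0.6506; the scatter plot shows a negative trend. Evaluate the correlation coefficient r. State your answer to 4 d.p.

|r| = √0.6506 = 0.8066
The association is negative, so r = −0.8066.

-0.8066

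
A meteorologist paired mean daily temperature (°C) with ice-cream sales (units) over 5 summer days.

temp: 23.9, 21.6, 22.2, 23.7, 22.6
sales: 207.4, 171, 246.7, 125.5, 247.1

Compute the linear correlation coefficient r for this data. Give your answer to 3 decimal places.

-0.301

n = 5, Σx = 114, Σy = 997.7, Σx² = 2603.06, Σy² = 209925.31, Σxy = 22686.01
nΣxy − ΣxΣy = 113430.05 − 113737.8 = -307.75
nΣx² − (Σx)² = 13015.3 − 12996 = 19.3; nΣy² − (Σy)² = 1049626.55 − 995405.29 = 54221.26
r = -307.75 / √(19.3 × 54221.26) = -307.75 / 1022.9713 ≈ -0.301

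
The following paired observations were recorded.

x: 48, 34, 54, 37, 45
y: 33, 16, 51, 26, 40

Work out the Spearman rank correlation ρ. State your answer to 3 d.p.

0.900

Rank x: 4, 1, 5, 2, 3
Rank y: 3, 1, 5, 2, 4
d = rank(x) − rank(y): 1, 0, 0, 0, -1; Σd² = 2
ρ = 1 − 6Σd² / [n(n²−1)] = 1 − 6×2 / (5×24) = 1 − 12/120 ≈ 0.900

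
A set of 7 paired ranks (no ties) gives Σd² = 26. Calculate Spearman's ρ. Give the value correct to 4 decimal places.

0.5357

ρ = 1 − 6Σd² / [n(n²−1)] = 1 − 6×26 / (7×48)
  = 1 − 156/336 = 1 − 0.46429 ≈ 0.5357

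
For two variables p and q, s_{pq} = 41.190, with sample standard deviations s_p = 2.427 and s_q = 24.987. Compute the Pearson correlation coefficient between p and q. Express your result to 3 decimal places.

r = Cov(p,q) / (s_p · s_q) = 41.190 / (2.427 × 24.987)
  = 41.190 / 60.6434 ≈ 0.679

0.679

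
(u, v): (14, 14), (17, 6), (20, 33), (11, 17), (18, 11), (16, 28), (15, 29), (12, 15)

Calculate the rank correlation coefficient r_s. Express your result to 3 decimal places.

0.048

Rank u: 3, 6, 8, 1, 7, 5, 4, 2
Rank v: 3, 1, 8, 5, 2, 6, 7, 4
d = rank(u) − rank(v): 0, 5, 0, -4, 5, -1, -3, -2; Σd² = 80
ρ = 1 − 6Σd² / [n(n²−1)] = 1 − 6×80 / (8×63) = 1 − 480/504 ≈ 0.048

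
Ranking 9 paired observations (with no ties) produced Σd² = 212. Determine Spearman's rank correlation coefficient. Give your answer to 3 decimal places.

ρ = 1 − 6Σd² / [n(n²−1)] = 1 − 6×212 / (9×80)
  = 1 − 1272/720 = 1 − 1.7667 ≈ -0.767

-0.767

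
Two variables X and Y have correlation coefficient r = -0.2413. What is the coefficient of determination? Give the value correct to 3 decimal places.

0.058

r² = (-0.2413)² = 0.058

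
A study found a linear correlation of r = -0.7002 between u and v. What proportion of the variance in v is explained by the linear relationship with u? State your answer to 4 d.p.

0.4903

r² = (-0.7002)² = 0.4903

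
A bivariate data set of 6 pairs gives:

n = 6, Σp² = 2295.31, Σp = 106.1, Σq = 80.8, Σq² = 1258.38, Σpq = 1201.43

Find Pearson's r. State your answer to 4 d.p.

r = (nΣpq − ΣpΣq) / √[(nΣp² − (Σp)²)(nΣq² − (Σq)²)]
Numerator: 6×1201.43 − 106.1×80.8 = -1364.3
Denominator: √[(13771.86 − 11257.21)(7550.28 − 6528.64)] = √[2514.65 × 1021.64] = 1602.8309
r = -1364.3 / 1602.8309 ≈ -0.8512

-0.8512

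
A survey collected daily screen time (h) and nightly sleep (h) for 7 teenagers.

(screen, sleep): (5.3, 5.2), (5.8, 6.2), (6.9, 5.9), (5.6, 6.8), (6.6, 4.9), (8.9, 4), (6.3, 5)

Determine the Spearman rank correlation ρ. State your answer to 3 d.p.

Rank screen: 1, 3, 6, 2, 5, 7, 4
Rank sleep: 4, 6, 5, 7, 2, 1, 3
d = rank(screen) − rank(sleep): -3, -3, 1, -5, 3, 6, 1; Σd² = 90
ρ = 1 − 6Σd² / [n(n²−1)] = 1 − 6×90 / (7×48) = 1 − 540/336 ≈ -0.607

-0.607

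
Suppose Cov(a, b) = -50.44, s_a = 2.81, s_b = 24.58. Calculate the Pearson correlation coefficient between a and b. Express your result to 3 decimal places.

-0.730

r = Cov(a,b) / (s_a · s_b) = -50.44 / (2.81 × 24.58)
  = -50.44 / 69.0698 ≈ -0.730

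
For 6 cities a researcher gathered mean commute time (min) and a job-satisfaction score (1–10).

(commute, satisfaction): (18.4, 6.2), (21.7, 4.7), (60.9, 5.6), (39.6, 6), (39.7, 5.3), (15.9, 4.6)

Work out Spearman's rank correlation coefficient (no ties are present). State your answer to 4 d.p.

Rank commute: 2, 3, 6, 4, 5, 1
Rank satisfaction: 6, 2, 4, 5, 3, 1
d = rank(commute) − rank(satisfaction): -4, 1, 2, -1, 2, 0; Σd² = 26
ρ = 1 − 6Σd² / [n(n²−1)] = 1 − 6×26 / (6×35) = 1 − 156/210 ≈ 0.2571

0.2571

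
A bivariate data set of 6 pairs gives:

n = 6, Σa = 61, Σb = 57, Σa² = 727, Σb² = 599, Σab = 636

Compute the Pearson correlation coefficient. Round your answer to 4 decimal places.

r = (nΣab − ΣaΣb) / √[(nΣa² − (Σa)²)(nΣb² − (Σb)²)]
Numerator: 6×636 − 61×57 = 339
Denominator: √[(4362 − 3721)(3594 − 3249)] = √[641 × 345] = 470.2606
r = 339 / 470.2606 ≈ 0.7209

0.7209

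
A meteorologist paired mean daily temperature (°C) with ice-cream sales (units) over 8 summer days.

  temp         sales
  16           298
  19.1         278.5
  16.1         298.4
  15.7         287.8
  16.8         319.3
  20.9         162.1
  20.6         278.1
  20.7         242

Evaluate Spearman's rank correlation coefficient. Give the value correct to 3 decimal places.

Rank temp: 2, 5, 3, 1, 4, 8, 6, 7
Rank sales: 6, 4, 7, 5, 8, 1, 3, 2
d = rank(temp) − rank(sales): -4, 1, -4, -4, -4, 7, 3, 5; Σd² = 148
ρ = 1 − 6Σd² / [n(n²−1)] = 1 − 6×148 / (8×63) = 1 − 888/504 ≈ -0.762

-0.762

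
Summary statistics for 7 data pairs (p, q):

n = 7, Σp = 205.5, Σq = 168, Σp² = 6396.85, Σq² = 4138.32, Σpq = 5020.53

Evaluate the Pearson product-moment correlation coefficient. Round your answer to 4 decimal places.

0.4500

r = (nΣpq − ΣpΣq) / √[(nΣp² − (Σp)²)(nΣq² − (Σq)²)]
Numerator: 7×5020.53 − 205.5×168 = 619.71
Denominator: √[(44777.95 − 42230.25)(28968.24 − 28224)] = √[2547.7 × 744.24] = 1376.9896
r = 619.71 / 1376.9896 ≈ 0.4500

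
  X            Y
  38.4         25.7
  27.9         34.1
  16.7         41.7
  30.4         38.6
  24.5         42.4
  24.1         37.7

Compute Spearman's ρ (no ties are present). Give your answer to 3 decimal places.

Rank X: 6, 4, 1, 5, 3, 2
Rank Y: 1, 2, 5, 4, 6, 3
d = rank(X) − rank(Y): 5, 2, -4, 1, -3, -1; Σd² = 56
ρ = 1 − 6Σd² / [n(n²−1)] = 1 − 6×56 / (6×35) = 1 − 336/210 ≈ -0.600

-0.600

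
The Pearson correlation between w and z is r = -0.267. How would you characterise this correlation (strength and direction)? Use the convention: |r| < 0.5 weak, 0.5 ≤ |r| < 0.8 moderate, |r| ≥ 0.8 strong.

r = -0.267 < 0 so the relationship is negative.
|r| = 0.267, which falls in the weak range.

weak negative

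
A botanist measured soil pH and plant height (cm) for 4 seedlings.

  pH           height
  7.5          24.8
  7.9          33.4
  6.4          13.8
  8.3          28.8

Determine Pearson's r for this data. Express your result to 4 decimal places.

0.9101

n = 4, Σx = 30.1, Σy = 100.8, Σx² = 228.51, Σy² = 2750.48, Σxy = 777.22
nΣxy − ΣxΣy = 3108.88 − 3034.08 = 74.8
nΣx² − (Σx)² = 914.04 − 906.01 = 8.03; nΣy² − (Σy)² = 11001.92 − 10160.64 = 841.28
r = 74.8 / √(8.03 × 841.28) = 74.8 / 82.1917 ≈ 0.9101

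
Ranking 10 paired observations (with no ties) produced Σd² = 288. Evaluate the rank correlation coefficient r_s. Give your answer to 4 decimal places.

ρ = 1 − 6Σd² / [n(n²−1)] = 1 − 6×288 / (10×99)
  = 1 − 1728/990 = 1 − 1.74545 ≈ -0.7455

-0.7455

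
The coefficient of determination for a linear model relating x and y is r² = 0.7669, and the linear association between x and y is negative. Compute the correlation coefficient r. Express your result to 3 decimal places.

-0.876

|r| = √0.7669 = 0.876
The association is negative, so r = −0.876.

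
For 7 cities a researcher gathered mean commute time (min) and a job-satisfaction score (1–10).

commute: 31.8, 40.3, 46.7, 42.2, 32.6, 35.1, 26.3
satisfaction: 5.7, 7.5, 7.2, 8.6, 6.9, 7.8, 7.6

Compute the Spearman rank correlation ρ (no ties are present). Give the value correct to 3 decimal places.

0.286

Rank commute: 2, 5, 7, 6, 3, 4, 1
Rank satisfaction: 1, 4, 3, 7, 2, 6, 5
d = rank(commute) − rank(satisfaction): 1, 1, 4, -1, 1, -2, -4; Σd² = 40
ρ = 1 − 6Σd² / [n(n²−1)] = 1 − 6×40 / (7×48) = 1 − 240/336 ≈ 0.286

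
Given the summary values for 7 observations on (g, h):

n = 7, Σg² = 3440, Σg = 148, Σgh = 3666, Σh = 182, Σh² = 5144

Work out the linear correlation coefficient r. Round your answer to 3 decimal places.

r = (nΣgh − ΣgΣh) / √[(nΣg² − (Σg)²)(nΣh² − (Σh)²)]
Numerator: 7×3666 − 148×182 = -1274
Denominator: √[(24080 − 21904)(36008 − 33124)] = √[2176 × 2884] = 2505.1116
r = -1274 / 2505.1116 ≈ -0.509

-0.509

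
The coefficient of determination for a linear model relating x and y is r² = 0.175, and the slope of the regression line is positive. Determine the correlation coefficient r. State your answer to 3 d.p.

|r| = √0.175 = 0.418
The association is positive, so r = 0.418.

0.418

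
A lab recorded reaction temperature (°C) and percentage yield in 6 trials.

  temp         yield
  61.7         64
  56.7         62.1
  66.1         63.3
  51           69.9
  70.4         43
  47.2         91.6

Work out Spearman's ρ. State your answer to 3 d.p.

-0.829

Rank temp: 4, 3, 5, 2, 6, 1
Rank yield: 4, 2, 3, 5, 1, 6
d = rank(temp) − rank(yield): 0, 1, 2, -3, 5, -5; Σd² = 64
ρ = 1 − 6Σd² / [n(n²−1)] = 1 − 6×64 / (6×35) = 1 − 384/210 ≈ -0.829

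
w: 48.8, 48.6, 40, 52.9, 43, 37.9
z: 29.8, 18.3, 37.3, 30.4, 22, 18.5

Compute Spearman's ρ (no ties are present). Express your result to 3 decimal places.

0.200

Rank w: 5, 4, 2, 6, 3, 1
Rank z: 4, 1, 6, 5, 3, 2
d = rank(w) − rank(z): 1, 3, -4, 1, 0, -1; Σd² = 28
ρ = 1 − 6Σd² / [n(n²−1)] = 1 − 6×28 / (6×35) = 1 − 168/210 ≈ 0.200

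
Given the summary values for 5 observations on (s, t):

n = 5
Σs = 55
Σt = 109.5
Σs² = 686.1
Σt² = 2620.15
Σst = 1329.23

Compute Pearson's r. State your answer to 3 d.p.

r = (nΣst − ΣsΣt) / √[(nΣs² − (Σs)²)(nΣt² − (Σt)²)]
Numerator: 5×1329.23 − 55×109.5 = 623.65
Denominator: √[(3430.5 − 3025)(13100.75 − 11990.25)] = √[405.5 × 1110.5] = 671.0497
r = 623.65 / 671.0497 ≈ 0.929

0.929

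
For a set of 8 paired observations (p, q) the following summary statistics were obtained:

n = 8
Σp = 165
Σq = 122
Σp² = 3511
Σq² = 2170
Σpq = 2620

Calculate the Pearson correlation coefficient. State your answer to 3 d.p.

r = (nΣpq − ΣpΣq) / √[(nΣp² − (Σp)²)(nΣq² − (Σq)²)]
Numerator: 8×2620 − 165×122 = 830
Denominator: √[(28088 − 27225)(17360 − 14884)] = √[863 × 2476] = 1461.7756
r = 830 / 1461.7756 ≈ 0.568

0.568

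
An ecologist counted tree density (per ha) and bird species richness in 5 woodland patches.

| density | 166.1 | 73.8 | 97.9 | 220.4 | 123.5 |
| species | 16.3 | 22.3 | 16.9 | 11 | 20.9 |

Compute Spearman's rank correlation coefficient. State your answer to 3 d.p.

Rank density: 4, 1, 2, 5, 3
Rank species: 2, 5, 3, 1, 4
d = rank(density) − rank(species): 2, -4, -1, 4, -1; Σd² = 38
ρ = 1 − 6Σd² / [n(n²−1)] = 1 − 6×38 / (5×24) = 1 − 228/120 ≈ -0.900

-0.900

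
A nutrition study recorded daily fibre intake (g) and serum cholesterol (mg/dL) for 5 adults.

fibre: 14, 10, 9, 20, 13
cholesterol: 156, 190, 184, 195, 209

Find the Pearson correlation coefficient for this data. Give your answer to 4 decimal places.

n = 5, Σx = 66, Σy = 934, Σx² = 946, Σy² = 175998, Σxy = 12357
nΣxy − ΣxΣy = 61785 − 61644 = 141
nΣx² − (Σx)² = 4730 − 4356 = 374; nΣy² − (Σy)² = 879990 − 872356 = 7634
r = 141 / √(374 × 7634) = 141 / 1689.7089 ≈ 0.0834

0.0834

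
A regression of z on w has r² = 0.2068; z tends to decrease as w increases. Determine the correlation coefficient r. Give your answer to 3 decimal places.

-0.455

|r| = √0.2068 = 0.455
The association is negative, so r = −0.455.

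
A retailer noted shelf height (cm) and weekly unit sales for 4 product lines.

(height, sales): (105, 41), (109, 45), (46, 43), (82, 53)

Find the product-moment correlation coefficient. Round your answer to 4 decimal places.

-0.0592

n = 4, Σx = 342, Σy = 182, Σx² = 31746, Σy² = 8364, Σxy = 15534
nΣxy − ΣxΣy = 62136 − 62244 = -108
nΣx² − (Σx)² = 126984 − 116964 = 10020; nΣy² − (Σy)² = 33456 − 33124 = 332
r = -108 / √(10020 × 332) = -108 / 1823.9079 ≈ -0.0592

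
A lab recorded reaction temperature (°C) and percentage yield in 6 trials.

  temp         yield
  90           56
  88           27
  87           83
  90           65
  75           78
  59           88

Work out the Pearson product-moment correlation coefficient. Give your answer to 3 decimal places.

-0.593

n = 6, Σx = 489, Σy = 397, Σx² = 40619, Σy² = 28807, Σxy = 31529
nΣxy − ΣxΣy = 189174 − 194133 = -4959
nΣx² − (Σx)² = 243714 − 239121 = 4593; nΣy² − (Σy)² = 172842 − 157609 = 15233
r = -4959 / √(4593 × 15233) = -4959 / 8364.5185 ≈ -0.593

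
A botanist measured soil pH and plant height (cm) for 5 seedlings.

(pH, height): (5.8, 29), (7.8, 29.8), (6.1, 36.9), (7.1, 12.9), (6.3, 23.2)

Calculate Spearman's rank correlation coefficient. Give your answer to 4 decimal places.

-0.2000

Rank pH: 1, 5, 2, 4, 3
Rank height: 3, 4, 5, 1, 2
d = rank(pH) − rank(height): -2, 1, -3, 3, 1; Σd² = 24
ρ = 1 − 6Σd² / [n(n²−1)] = 1 − 6×24 / (5×24) = 1 − 144/120 ≈ -0.2000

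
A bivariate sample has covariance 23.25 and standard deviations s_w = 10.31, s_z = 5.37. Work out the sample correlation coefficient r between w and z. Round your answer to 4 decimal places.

0.4199

r = Cov(w,z) / (s_w · s_z) = 23.25 / (10.31 × 5.37)
  = 23.25 / 55.3647 ≈ 0.4199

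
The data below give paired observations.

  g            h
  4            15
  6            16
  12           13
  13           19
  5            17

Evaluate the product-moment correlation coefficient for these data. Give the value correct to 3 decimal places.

n = 5, Σg = 40, Σh = 80, Σg² = 390, Σh² = 1300, Σgh = 644
nΣgh − ΣgΣh = 3220 − 3200 = 20
nΣg² − (Σg)² = 1950 − 1600 = 350; nΣh² − (Σh)² = 6500 − 6400 = 100
r = 20 / √(350 × 100) = 20 / 187.0829 ≈ 0.107

0.107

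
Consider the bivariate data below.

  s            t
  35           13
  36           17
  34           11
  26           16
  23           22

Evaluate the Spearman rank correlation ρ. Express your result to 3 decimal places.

-0.300

Rank s: 4, 5, 3, 2, 1
Rank t: 2, 4, 1, 3, 5
d = rank(s) − rank(t): 2, 1, 2, -1, -4; Σd² = 26
ρ = 1 − 6Σd² / [n(n²−1)] = 1 − 6×26 / (5×24) = 1 − 156/120 ≈ -0.300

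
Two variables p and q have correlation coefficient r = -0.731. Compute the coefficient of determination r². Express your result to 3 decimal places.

r² = (-0.731)² = 0.534

0.534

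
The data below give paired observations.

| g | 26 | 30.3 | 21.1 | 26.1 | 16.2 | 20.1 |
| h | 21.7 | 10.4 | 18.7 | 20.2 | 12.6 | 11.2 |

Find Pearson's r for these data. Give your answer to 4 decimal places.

0.1703

n = 6, Σg = 139.8, Σh = 94.8, Σg² = 3386.96, Σh² = 1620.98, Σgh = 2230.35
nΣgh − ΣgΣh = 13382.1 − 13253.04 = 129.06
nΣg² − (Σg)² = 20321.76 − 19544.04 = 777.72; nΣh² − (Σh)² = 9725.88 − 8987.04 = 738.84
r = 129.06 / √(777.72 × 738.84) = 129.06 / 758.0308 ≈ 0.1703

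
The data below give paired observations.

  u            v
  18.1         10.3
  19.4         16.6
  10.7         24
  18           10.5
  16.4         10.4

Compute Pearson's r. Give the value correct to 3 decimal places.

-0.744

n = 5, Σu = 82.6, Σv = 71.8, Σu² = 1411.42, Σv² = 1176.06, Σuv = 1124.83
nΣuv − ΣuΣv = 5624.15 − 5930.68 = -306.53
nΣu² − (Σu)² = 7057.1 − 6822.76 = 234.34; nΣv² − (Σv)² = 5880.3 − 5155.24 = 725.06
r = -306.53 / √(234.34 × 725.06) = -306.53 / 412.2021 ≈ -0.744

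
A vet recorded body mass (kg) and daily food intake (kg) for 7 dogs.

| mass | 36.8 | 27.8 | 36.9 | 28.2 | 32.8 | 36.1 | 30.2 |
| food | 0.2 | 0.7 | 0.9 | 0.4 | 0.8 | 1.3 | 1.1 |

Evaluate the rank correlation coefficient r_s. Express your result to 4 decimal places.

Rank mass: 6, 1, 7, 2, 4, 5, 3
Rank food: 1, 3, 5, 2, 4, 7, 6
d = rank(mass) − rank(food): 5, -2, 2, 0, 0, -2, -3; Σd² = 46
ρ = 1 − 6Σd² / [n(n²−1)] = 1 − 6×46 / (7×48) = 1 − 276/336 ≈ 0.1786

0.1786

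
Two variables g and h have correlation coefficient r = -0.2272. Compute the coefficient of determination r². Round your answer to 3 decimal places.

0.052

r² = (-0.2272)² = 0.052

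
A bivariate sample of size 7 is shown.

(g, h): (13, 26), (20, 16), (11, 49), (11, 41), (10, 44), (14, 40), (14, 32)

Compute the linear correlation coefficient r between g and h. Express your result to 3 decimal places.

-0.863

n = 7, Σg = 93, Σh = 248, Σg² = 1303, Σh² = 9574, Σgh = 3096
nΣgh − ΣgΣh = 21672 − 23064 = -1392
nΣg² − (Σg)² = 9121 − 8649 = 472; nΣh² − (Σh)² = 67018 − 61504 = 5514
r = -1392 / √(472 × 5514) = -1392 / 1613.2601 ≈ -0.863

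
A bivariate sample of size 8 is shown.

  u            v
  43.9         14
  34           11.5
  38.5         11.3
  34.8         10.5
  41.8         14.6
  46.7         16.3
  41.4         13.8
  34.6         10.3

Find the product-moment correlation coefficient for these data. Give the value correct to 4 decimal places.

n = 8, Σu = 315.7, Σv = 102.3, Σu² = 12615.75, Σv² = 1341.57, Σuv = 4105.24
nΣuv − ΣuΣv = 32841.92 − 32296.11 = 545.81
nΣu² − (Σu)² = 100926 − 99666.49 = 1259.51; nΣv² − (Σv)² = 10732.56 − 10465.29 = 267.27
r = 545.81 / √(1259.51 × 267.27) = 545.81 / 580.1976 ≈ 0.9407

0.9407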